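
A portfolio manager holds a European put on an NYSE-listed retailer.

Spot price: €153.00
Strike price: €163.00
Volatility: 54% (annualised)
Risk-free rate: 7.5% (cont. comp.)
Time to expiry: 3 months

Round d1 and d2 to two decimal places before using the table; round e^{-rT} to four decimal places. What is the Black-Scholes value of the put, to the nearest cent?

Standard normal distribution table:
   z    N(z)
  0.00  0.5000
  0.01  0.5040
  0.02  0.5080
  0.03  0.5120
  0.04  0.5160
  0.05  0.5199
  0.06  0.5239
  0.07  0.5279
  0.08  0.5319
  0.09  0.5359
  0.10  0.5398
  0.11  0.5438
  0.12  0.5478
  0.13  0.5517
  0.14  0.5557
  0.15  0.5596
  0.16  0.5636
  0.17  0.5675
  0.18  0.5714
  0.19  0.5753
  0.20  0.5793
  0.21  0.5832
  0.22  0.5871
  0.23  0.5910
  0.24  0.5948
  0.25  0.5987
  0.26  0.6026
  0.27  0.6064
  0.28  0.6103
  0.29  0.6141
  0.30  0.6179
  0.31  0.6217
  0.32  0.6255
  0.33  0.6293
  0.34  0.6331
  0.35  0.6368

T = 0.25;  σ√T = 0.2700
d₁ = [ln(153/163) + (0.075 + ½·0.54²)·0.25] / (σ√T) = (-0.0633 + 0.0552) / 0.2700 = -0.0300 ≈ -0.03
d₂ = -0.0300 − 0.2700 = -0.3000 ≈ -0.30
e^(−rT) = e^(−0.075·0.25) = 0.9814
P = 163·0.9814·N(0.30) − 153·N(0.03) = 163·0.9814·0.6179 − 153·0.5120 = 98.8444 − 78.3360 = 20.5084

€20.51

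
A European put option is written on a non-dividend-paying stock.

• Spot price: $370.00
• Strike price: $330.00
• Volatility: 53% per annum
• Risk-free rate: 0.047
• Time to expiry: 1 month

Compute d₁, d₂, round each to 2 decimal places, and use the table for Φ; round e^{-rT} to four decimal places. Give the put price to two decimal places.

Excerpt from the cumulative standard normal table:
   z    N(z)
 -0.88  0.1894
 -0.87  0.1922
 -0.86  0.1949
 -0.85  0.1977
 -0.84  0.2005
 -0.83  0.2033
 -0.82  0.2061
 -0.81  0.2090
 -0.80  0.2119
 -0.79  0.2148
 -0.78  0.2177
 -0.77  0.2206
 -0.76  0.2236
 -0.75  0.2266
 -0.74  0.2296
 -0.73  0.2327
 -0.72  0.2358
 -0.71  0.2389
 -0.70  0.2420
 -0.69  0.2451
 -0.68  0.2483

T = 0.08333;  σ√T = 0.1530
d₁ = [ln(370/330) + (0.047 + 0.53²/2)·0.08333] / 0.1530 = [0.1144 + 0.0156] / 0.1530 = 0.8499 → 0.85
d₂ = d₁ − σ√T = 0.8499 − 0.1530 = 0.6969 → 0.70
e^(−rT) = e^(−0.047·0.08333) = 0.9961
N(−d₂) = N(-0.70) = 0.2420;  N(−d₁) = N(-0.85) = 0.1977
P = 330·0.9961·0.2420 − 370·0.1977 = 79.5485 − 73.1490 = 6.3995

$6.40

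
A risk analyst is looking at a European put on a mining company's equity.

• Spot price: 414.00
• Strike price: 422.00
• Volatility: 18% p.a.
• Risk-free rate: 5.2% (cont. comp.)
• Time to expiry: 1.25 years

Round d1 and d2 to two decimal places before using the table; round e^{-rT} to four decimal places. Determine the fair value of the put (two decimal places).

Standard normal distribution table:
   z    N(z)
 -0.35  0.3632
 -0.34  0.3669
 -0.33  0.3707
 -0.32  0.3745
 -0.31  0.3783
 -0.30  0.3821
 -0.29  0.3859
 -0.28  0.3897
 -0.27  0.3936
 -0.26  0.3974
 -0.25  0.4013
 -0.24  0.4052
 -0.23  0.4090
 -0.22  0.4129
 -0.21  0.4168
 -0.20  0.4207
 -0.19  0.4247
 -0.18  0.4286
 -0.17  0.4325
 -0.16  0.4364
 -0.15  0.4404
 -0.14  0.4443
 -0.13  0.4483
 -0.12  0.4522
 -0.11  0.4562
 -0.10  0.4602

23.81

T = 1.25;  σ√T = 0.2012
d₁ = [ln(414/422) + (0.052 + 0.18²/2)·1.25] / 0.2012 = [-0.0191 + 0.0852] / 0.2012 = 0.3285 → 0.33
d₂ = d₁ − σ√T = 0.3285 − 0.2012 = 0.1273 → 0.13
e^(−rT) = e^(−0.052·1.25) = 0.9371
P = 422·0.9371·N(-0.13) − 414·N(-0.33) = 422·0.9371·0.4483 − 414·0.3707 = 177.2830 − 153.4698 = 23.8132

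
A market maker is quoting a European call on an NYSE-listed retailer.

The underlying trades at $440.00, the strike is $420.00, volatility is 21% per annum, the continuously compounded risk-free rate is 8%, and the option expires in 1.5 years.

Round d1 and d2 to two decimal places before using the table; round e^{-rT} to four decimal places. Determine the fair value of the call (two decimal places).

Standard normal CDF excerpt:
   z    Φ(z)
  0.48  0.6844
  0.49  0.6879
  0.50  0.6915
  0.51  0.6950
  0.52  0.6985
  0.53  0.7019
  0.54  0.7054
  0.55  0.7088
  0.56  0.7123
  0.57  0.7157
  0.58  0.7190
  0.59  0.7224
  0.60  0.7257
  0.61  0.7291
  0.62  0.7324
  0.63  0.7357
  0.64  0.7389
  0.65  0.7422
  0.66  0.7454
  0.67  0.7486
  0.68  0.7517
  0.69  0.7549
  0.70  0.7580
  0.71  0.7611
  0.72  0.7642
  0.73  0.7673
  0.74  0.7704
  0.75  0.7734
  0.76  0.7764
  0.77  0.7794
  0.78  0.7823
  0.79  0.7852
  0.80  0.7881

$84.02

σ√T = 0.21·√1.5 = 0.2572
d₁ = [ln(440/420) + (0.08 + 0.21²/2)·1.5] / 0.2572 = [0.0465 + 0.1531] / 0.2572 = 0.7760 → 0.78
d₂ = d₁ − σ√T = 0.7760 − 0.2572 = 0.5188 → 0.52
e^(−rT) = e^(−0.08·1.5) = 0.8869
C = 440·N(0.78) − 420·0.8869·N(0.52) = 440·0.7823 − 420·0.8869·0.6985 = 344.2120 − 260.1899 = 84.0221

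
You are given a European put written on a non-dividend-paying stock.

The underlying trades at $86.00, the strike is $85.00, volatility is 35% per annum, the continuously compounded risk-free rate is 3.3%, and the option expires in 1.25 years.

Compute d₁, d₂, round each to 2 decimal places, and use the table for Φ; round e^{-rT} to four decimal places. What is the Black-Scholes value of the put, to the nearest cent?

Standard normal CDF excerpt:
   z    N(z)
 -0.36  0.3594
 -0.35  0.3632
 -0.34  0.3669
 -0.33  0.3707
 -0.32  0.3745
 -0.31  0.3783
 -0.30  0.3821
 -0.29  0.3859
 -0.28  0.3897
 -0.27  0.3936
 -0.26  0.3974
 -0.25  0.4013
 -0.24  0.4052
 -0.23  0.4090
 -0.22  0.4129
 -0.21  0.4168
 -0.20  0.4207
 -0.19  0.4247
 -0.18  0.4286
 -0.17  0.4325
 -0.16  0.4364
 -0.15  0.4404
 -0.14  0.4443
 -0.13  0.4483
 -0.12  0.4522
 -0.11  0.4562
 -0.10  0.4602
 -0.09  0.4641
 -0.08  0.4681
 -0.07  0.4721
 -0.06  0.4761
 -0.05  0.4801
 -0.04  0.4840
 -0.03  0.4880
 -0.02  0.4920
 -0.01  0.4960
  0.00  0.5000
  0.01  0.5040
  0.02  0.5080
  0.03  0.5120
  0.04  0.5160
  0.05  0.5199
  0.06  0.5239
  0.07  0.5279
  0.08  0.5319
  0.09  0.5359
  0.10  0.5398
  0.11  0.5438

σ√T = 0.35·√1.25 = 0.3913
d₁ = [ln(86/85) + (0.033 + 0.35²/2)·1.25] / 0.3913 = [0.0117 + 0.1178] / 0.3913 = 0.3310 → 0.33
d₂ = d₁ − σ√T = 0.3310 − 0.3913 = -0.0604 → -0.06
exp(−rT) = exp(−0.033·1.25) = 0.9596
N(−d₂) = N(0.06) = 0.5239;  N(−d₁) = N(-0.33) = 0.3707
P = 85·0.9596·0.5239 − 86·0.3707 = 42.7324 − 31.8802 = 10.8522

$10.85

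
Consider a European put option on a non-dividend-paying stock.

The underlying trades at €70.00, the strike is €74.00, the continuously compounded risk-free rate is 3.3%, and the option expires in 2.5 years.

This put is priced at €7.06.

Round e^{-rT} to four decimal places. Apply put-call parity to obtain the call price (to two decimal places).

e^(−rT) = e^(−0.033·2.5) = 0.9208
Put-call parity: C − P = S − K·e^(−rT) = 70 − 74·0.9208 = 70 − 68.1392 = 1.8608
C = P + (C − P) = 7.06 + (1.8608) = 8.9208

€8.92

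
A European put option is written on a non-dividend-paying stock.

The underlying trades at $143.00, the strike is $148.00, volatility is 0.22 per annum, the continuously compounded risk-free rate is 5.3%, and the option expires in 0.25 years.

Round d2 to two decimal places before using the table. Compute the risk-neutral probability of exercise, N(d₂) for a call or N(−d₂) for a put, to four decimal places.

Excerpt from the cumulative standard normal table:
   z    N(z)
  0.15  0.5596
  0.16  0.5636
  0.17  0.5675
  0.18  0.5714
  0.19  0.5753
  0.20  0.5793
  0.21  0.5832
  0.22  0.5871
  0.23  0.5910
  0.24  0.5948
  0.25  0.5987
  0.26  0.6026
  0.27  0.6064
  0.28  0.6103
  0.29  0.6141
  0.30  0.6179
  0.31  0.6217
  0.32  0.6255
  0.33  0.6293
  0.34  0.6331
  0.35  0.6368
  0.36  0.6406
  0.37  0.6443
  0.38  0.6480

T = 0.25;  σ√T = 0.1100
d₁ = [ln(143/148) + (0.053 + ½·0.22²)·0.25] / (σ√T) = (-0.0344 + 0.0193) / 0.1100 = -0.1370 → -0.14
d₂ = -0.1370 − 0.1100 = -0.2470 → -0.25
Pr(exercise) under Q = N(−d₂) = N(0.25) = 0.5987

0.5987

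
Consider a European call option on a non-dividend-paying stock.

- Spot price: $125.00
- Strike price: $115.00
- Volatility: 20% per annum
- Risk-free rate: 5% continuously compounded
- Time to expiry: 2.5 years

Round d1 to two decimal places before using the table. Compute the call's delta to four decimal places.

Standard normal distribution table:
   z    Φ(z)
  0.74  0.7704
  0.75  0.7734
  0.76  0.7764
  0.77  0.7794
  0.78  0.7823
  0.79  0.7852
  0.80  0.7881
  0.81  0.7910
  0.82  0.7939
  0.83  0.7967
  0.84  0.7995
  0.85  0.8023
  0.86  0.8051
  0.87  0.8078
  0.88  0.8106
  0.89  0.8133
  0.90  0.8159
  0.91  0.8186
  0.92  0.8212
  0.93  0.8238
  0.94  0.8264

0.7939

T = 2.5;  σ√T = 0.3162
d₁ = [ln(125/115) + (0.05 + 0.2²/2)·2.5] / 0.3162 = [0.0834 + 0.1750] / 0.3162 = 0.8171 which rounds to 0.82
N(d₁) = N(0.82) = 0.7939
Δ_call = N(d₁) = 0.7939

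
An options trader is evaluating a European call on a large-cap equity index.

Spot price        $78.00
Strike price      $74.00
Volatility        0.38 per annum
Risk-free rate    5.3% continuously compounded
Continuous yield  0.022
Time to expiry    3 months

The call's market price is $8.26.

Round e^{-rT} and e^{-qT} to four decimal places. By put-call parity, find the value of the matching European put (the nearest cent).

e^(−qT) = e^(−0.022·0.25) = 0.9945;  e^(−rT) = e^(−0.053·0.25) = 0.9868
Put-call parity: C − P = S·e^(−qT) − K·e^(−rT) = 78·0.9945 − 74·0.9868 = 77.5710 − 73.0232 = 4.5478
P = C − (C − P) = 8.26 − (4.5478) = 3.7122

$3.71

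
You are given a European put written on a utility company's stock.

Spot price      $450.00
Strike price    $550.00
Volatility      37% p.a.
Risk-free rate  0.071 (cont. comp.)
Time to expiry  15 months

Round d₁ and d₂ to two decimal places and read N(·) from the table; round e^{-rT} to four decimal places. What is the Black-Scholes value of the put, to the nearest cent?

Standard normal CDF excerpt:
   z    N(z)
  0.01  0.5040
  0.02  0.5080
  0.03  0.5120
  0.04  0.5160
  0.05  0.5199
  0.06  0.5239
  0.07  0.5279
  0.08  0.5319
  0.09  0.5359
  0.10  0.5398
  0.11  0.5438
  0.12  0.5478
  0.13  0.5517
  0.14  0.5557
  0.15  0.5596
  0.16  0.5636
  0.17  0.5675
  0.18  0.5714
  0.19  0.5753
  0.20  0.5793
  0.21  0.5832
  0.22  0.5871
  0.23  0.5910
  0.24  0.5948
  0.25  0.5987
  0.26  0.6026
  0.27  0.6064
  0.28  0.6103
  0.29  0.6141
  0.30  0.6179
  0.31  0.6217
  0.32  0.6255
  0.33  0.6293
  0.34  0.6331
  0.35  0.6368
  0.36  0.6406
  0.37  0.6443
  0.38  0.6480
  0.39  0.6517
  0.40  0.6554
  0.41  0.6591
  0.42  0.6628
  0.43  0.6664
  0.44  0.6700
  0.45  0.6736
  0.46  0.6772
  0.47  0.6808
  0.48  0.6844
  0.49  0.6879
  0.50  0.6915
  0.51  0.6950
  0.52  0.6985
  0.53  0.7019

σ√T = 0.37·√1.25 = 0.4137
ln(S/K) + (r + σ²/2)T = ln(450/550) + (0.071 + 0.37²/2)·1.25 = -0.2007 + 0.1743 = -0.0264
d₁ = -0.0264 / 0.4137 = -0.0637 which rounds to -0.06
d₂ = d₁ − σ√T = -0.0637 − 0.4137 = -0.4774 which rounds to -0.48
e^(−rT) = e^(−0.071·1.25) = 0.9151
N(−d₂) = N(0.48) = 0.6844;  N(−d₁) = N(0.06) = 0.5239
P = 550·0.9151·0.6844 − 450·0.5239 = 344.4619 − 235.7550 = 108.7069

$108.71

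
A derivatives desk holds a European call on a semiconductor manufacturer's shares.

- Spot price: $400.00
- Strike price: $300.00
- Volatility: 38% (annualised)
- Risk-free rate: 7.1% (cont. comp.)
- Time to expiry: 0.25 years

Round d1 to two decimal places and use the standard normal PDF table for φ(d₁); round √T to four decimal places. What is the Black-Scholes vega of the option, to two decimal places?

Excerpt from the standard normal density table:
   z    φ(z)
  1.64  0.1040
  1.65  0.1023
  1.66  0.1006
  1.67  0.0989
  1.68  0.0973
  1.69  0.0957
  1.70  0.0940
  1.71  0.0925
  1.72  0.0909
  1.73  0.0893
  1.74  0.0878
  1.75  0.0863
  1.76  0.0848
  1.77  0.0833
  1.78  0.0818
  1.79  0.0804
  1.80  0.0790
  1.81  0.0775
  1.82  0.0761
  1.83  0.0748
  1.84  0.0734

σ√T = 0.38 × 0.5000 = 0.1900
d₁ = [ln(400/300) + (0.071 + ½·0.38²)·0.25] / (σ√T) = (0.2877 + 0.0358) / 0.1900 = 1.7025 ⇒ 1.70
√T = √0.25 = 0.5000
φ(d₁) = φ(1.70) = 0.0940
vega = S·φ(d₁)·√T = 400·0.0940·0.5000 = 18.8000

18.80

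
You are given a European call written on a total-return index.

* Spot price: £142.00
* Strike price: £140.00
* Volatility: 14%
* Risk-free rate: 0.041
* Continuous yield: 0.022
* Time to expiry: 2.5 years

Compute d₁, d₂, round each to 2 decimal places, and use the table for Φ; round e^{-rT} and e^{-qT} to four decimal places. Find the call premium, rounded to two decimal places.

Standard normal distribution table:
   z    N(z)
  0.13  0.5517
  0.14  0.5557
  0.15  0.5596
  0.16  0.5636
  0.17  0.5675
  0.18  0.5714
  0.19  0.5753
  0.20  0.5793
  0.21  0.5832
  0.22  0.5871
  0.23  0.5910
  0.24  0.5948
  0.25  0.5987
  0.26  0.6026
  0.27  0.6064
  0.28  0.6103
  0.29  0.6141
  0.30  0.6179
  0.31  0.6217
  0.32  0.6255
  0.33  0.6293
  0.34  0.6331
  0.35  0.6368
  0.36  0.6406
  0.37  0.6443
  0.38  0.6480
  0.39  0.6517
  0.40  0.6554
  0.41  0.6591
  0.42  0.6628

£15.88

σ√T = 0.14 × 1.5811 = 0.2214
d₁ = [ln(142/140) + (0.041 − 0.022 + 0.14²/2)·2.5] / 0.2214 = [0.0142 + 0.0720] / 0.2214 = 0.3893 which rounds to 0.39
d₂ = d₁ − σ√T = 0.3893 − 0.2214 = 0.1680 which rounds to 0.17
exp(−qT) = exp(−0.022·2.5) = 0.9465;  exp(−rT) = exp(−0.041·2.5) = 0.9026
N(d₁) = N(0.39) = 0.6517;  N(d₂) = N(0.17) = 0.5675
C = 142·0.9465·0.6517 − 140·0.9026·0.5675 = 87.5904 − 71.7116 = 15.8789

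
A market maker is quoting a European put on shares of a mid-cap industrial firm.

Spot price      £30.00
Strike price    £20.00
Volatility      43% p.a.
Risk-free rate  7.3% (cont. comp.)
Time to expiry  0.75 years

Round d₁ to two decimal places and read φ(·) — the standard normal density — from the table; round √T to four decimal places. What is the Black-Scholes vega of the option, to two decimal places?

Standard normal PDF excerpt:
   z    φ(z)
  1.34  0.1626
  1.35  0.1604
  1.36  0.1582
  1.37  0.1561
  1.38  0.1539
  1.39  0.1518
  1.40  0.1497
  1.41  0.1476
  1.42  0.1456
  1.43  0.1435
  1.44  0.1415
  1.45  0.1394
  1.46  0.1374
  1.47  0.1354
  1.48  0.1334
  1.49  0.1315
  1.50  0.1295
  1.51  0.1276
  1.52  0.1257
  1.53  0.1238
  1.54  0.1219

3.78

σ√T = 0.43·√0.75 = 0.3724
d₁ = [ln(30/20) + (0.073 + ½·0.43²)·0.75] / (σ√T) = (0.4055 + 0.1241) / 0.3724 = 1.4220 ⇒ 1.42
√T = √0.75 = 0.8660
φ(d₁) = φ(1.42) = 0.1456
vega = S·φ(d₁)·√T = 30·0.1456·0.8660 = 3.7827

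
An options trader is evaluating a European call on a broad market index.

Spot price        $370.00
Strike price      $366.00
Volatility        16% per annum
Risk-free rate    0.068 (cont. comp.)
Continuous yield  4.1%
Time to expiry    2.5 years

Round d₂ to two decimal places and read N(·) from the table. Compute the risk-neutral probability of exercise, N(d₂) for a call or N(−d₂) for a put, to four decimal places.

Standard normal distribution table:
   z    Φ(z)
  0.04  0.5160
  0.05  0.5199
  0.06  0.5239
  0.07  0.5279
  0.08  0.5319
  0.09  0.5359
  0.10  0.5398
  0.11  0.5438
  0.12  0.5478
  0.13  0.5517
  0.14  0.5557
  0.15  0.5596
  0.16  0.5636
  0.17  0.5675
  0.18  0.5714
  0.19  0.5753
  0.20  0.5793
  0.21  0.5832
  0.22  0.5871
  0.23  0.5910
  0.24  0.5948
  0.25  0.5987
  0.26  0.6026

σ√T = 0.16·√2.5 = 0.2530
ln(S/K) + (r − q + σ²/2)T = ln(370/366) + (0.068 − 0.041 + 0.16²/2)·2.5 = 0.0109 + 0.0995 = 0.1104
d₁ = 0.1104 / 0.2530 = 0.4363 ⇒ 0.44
d₂ = d₁ − σ√T = 0.4363 − 0.2530 = 0.1833 ⇒ 0.18
Pr(exercise) under Q = N(d₂) = 0.5714

0.5714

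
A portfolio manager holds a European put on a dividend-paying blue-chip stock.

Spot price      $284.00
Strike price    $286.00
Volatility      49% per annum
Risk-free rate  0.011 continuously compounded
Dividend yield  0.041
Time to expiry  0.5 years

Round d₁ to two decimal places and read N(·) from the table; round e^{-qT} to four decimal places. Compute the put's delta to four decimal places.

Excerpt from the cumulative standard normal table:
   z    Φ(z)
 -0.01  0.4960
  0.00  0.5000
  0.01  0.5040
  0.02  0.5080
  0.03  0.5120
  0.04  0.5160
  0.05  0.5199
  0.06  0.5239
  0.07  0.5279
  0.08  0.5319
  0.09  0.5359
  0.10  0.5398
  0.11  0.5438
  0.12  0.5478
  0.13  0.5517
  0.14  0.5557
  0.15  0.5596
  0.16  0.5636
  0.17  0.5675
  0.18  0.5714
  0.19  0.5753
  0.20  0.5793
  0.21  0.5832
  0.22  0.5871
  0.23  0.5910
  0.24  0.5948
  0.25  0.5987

-0.4469

T = 0.5;  σ√T = 0.3465
d₁ = [ln(284/286) + (0.011 − 0.041 + 0.49²/2)·0.5] / 0.3465 = [-0.0070 + 0.0450] / 0.3465 = 0.1097 ≈ 0.11
N(d₁) = N(0.11) = 0.5438
Δ_put = exp(−qT)·(N(d₁) − 1) = 0.9797·(0.5438 − 1) = -0.4469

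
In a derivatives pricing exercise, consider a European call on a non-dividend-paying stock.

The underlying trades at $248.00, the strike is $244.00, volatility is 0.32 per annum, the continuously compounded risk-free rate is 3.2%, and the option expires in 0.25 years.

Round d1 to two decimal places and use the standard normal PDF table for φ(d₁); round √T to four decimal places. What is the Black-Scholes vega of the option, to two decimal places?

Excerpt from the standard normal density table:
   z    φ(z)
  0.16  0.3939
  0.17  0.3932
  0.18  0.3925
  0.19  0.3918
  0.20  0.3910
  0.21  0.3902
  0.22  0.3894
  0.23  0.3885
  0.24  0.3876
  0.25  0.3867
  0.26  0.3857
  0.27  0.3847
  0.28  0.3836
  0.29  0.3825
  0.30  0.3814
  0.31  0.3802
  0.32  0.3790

48.17

σ√T = 0.32 × 0.5000 = 0.1600
d₁ = [ln(248/244) + (0.032 + ½·0.32²)·0.25] / (σ√T) = (0.0163 + 0.0208) / 0.1600 = 0.2316 ≈ 0.23
√T = √0.25 = 0.5000
φ(d₁) = φ(0.23) = 0.3885
vega = S·φ(d₁)·√T = 248·0.3885·0.5000 = 48.1740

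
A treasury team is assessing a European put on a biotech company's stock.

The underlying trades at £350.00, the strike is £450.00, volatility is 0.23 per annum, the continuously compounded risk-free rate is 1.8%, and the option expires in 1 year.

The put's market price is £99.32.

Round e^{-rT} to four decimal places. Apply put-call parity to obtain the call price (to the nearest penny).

£7.33

e^(−rT) = e^(−0.018·1) = 0.9822
Put-call parity: C − P = S − K·e^(−rT) = 350 − 450·0.9822 = 350 − 441.9900 = -91.9900
C = P + (C − P) = 99.32 + (-91.9900) = 7.3300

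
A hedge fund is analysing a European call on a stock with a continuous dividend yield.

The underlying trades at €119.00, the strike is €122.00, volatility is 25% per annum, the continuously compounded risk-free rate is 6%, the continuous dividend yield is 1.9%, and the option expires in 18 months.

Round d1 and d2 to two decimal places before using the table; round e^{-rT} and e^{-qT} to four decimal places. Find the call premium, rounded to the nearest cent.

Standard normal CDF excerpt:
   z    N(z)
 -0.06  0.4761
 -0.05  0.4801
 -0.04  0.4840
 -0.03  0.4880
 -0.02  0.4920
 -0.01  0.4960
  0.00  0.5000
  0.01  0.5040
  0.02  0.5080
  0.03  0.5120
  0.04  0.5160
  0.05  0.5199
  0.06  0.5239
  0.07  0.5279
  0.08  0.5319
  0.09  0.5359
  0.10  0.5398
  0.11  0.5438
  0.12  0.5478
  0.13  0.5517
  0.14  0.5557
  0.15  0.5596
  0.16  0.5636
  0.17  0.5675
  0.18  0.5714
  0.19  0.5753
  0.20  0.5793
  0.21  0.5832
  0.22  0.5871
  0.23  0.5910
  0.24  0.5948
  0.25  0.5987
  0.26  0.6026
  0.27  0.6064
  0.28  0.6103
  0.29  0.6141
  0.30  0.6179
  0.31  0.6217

€15.72

σ√T = 0.25 × 1.2247 = 0.3062
d₁ = [ln(119/122) + (0.06 − 0.019 + 0.25²/2)·1.5] / 0.3062 = [-0.0249 + 0.1084] / 0.3062 = 0.2726 ⇒ 0.27
d₂ = d₁ − σ√T = 0.2726 − 0.3062 = -0.0336 ⇒ -0.03
e^(−qT) = e^(−0.019·1.5) = 0.9719;  e^(−rT) = e^(−0.06·1.5) = 0.9139
N(d₁) = N(0.27) = 0.6064;  N(d₂) = N(-0.03) = 0.4880
C = 119·0.9719·0.6064 − 122·0.9139·0.4880 = 70.1339 − 54.4100 = 15.7239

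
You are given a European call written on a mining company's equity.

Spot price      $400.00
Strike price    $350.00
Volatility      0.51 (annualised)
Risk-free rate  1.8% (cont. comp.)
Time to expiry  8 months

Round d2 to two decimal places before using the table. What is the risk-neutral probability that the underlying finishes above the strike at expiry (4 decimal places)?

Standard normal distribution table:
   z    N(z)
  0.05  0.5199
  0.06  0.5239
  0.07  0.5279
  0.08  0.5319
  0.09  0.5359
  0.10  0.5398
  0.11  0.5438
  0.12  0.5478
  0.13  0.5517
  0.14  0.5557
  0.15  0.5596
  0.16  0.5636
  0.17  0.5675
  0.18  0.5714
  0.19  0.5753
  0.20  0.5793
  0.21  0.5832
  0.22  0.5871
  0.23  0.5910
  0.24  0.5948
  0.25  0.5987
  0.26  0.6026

σ√T = 0.51·√0.6667 = 0.4164
d₁ = [ln(400/350) + (0.018 + 0.51²/2)·0.6667] / 0.4164 = [0.1335 + 0.0987] / 0.4164 = 0.5577 ⇒ 0.56
d₂ = d₁ − σ√T = 0.5577 − 0.4164 = 0.1413 ⇒ 0.14
Risk-neutral Pr[S_T > K] = N(d₂) = N(0.14) = 0.5557

0.5557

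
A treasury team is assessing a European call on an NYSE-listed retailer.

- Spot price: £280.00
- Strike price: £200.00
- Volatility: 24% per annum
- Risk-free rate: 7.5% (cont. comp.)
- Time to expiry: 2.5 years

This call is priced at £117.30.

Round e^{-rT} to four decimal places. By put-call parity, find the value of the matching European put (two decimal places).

exp(−rT) = exp(−0.075·2.5) = 0.8290
Put-call parity: C − P = S − K·e^(−rT) = 280 − 200·0.8290 = 280 − 165.8000 = 114.2000
P = C − (C − P) = 117.30 − (114.2000) = 3.1000

£3.10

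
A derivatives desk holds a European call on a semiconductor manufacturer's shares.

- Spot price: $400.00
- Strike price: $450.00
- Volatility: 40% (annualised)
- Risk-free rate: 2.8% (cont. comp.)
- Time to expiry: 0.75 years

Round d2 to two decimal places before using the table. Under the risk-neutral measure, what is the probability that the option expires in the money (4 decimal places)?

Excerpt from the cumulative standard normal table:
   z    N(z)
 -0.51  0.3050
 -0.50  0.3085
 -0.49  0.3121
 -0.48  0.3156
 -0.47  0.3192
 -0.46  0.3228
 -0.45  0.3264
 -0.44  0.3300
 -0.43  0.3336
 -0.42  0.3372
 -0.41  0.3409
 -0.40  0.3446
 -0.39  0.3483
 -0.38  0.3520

T = 0.75;  σ√T = 0.3464
d₁ = [ln(400/450) + (0.028 + 0.4²/2)·0.75] / 0.3464 = [-0.1178 + 0.0810] / 0.3464 = -0.1062 ⇒ -0.11
d₂ = d₁ − σ√T = -0.1062 − 0.3464 = -0.4526 ⇒ -0.45
Risk-neutral Pr[S_T > K] = N(d₂) = N(-0.45) = 0.3264

0.3264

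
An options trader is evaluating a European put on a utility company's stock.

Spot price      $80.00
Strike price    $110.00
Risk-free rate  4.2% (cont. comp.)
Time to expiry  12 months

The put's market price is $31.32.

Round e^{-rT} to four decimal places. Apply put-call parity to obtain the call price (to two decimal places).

$5.84

exp(−rT) = exp(−0.042·1) = 0.9589
Put-call parity: C − P = S − K·e^(−rT) = 80 − 110·0.9589 = 80 − 105.4790 = -25.4790
C = P + (C − P) = 31.32 + (-25.4790) = 5.8410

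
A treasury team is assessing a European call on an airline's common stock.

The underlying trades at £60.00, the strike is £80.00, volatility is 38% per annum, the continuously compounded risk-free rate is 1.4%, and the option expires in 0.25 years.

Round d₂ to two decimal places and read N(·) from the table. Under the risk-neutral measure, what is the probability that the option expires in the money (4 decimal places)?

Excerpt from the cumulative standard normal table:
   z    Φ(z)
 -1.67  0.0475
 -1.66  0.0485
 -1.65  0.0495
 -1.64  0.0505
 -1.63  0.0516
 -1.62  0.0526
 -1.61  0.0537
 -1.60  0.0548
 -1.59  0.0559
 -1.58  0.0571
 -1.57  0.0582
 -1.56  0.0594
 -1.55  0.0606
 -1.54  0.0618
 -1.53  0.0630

σ√T = 0.38 × 0.5000 = 0.1900
ln(S/K) + (r + σ²/2)T = ln(60/80) + (0.014 + 0.38²/2)·0.25 = -0.2877 + 0.0215 = -0.2661
d₁ = -0.2661 / 0.1900 = -1.4007 ⇒ -1.40
d₂ = d₁ − σ√T = -1.4007 − 0.1900 = -1.5907 ⇒ -1.59
Risk-neutral Pr[S_T > K] = N(d₂) = N(-1.59) = 0.0559

0.0559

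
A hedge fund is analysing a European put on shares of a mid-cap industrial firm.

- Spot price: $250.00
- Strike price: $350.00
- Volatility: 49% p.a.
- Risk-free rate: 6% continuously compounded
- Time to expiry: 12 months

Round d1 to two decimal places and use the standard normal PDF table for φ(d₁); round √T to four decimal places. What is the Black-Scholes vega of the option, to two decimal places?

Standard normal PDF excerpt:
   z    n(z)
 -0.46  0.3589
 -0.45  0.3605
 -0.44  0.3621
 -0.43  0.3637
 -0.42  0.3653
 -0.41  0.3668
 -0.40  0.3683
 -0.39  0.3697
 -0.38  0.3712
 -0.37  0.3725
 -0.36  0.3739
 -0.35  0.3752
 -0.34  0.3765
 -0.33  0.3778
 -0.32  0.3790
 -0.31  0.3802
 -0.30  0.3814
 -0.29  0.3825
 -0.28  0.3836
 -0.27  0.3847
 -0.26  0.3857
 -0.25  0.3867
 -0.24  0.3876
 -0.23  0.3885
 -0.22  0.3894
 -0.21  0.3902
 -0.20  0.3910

94.75

T = 1;  σ√T = 0.4900
d₁ = [ln(250/350) + (0.06 + 0.49²/2)·1] / 0.4900 = [-0.3365 + 0.1800] / 0.4900 = -0.3192 ≈ -0.32
√T = √1 = 1.0000
φ(d₁) = φ(-0.32) = 0.3790
vega = S·φ(d₁)·√T = 250·0.3790·1.0000 = 94.7500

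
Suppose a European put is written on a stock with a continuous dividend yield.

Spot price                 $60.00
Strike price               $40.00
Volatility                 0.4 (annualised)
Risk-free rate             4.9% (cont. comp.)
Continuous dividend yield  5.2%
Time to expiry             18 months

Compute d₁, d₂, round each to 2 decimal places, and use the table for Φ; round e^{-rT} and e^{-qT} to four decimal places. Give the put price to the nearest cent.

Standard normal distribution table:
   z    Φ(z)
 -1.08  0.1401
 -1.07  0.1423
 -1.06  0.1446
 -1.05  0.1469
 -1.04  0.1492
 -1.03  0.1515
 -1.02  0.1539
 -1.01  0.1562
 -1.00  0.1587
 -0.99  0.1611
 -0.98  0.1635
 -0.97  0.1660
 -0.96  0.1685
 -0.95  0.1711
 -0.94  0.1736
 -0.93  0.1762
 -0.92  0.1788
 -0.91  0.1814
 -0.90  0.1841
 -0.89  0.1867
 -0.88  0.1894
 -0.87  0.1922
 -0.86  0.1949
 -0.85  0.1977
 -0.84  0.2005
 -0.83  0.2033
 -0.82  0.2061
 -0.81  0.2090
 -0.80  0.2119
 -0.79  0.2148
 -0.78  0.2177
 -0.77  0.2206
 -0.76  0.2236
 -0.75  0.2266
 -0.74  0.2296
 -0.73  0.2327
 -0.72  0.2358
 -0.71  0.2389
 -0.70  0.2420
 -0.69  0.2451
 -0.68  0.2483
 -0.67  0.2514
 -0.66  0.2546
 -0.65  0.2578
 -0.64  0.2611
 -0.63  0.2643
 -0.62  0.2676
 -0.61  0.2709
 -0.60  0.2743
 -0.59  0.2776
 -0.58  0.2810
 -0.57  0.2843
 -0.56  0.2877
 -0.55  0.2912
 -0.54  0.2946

T = 1.5;  σ√T = 0.4899
d₁ = [ln(60/40) + (0.049 − 0.052 + 0.4²/2)·1.5] / 0.4899 = [0.4055 + 0.1155] / 0.4899 = 1.0634 → 1.06
d₂ = d₁ − σ√T = 1.0634 − 0.4899 = 0.5735 → 0.57
e^(−qT) = e^(−0.052·1.5) = 0.9250;  e^(−rT) = e^(−0.049·1.5) = 0.9291
P = 40·0.9291·N(-0.57) − 60·0.9250·N(-1.06) = 40·0.9291·0.2843 − 60·0.9250·0.1446 = 10.5657 − 8.0253 = 2.5404

$2.54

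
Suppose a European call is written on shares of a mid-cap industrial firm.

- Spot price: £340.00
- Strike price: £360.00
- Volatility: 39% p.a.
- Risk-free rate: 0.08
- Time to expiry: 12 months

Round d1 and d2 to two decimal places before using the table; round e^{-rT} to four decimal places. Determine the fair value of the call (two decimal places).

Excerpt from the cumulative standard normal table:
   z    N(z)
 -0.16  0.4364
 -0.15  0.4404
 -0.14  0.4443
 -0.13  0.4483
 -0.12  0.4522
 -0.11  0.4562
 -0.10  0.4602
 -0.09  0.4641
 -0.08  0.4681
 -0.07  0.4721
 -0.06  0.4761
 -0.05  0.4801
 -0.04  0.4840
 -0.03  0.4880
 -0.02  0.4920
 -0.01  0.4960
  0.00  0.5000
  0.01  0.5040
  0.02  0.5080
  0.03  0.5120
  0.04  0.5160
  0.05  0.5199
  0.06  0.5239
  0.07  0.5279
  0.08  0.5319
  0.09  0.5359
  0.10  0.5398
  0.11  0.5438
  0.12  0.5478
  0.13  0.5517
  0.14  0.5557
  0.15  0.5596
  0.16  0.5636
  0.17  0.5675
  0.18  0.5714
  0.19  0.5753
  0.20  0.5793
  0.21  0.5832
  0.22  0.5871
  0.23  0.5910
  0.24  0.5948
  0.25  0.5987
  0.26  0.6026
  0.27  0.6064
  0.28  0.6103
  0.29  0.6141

£55.91

σ√T = 0.39·√1 = 0.3900
d₁ = [ln(340/360) + (0.08 + 0.39²/2)·1] / 0.3900 = [-0.0572 + 0.1561] / 0.3900 = 0.2536 which rounds to 0.25
d₂ = d₁ − σ√T = 0.2536 − 0.3900 = -0.1364 which rounds to -0.14
exp(−rT) = exp(−0.08·1) = 0.9231
N(d₁) = N(0.25) = 0.5987;  N(d₂) = N(-0.14) = 0.4443
C = 340·0.5987 − 360·0.9231·0.4443 = 203.5580 − 147.6480 = 55.9100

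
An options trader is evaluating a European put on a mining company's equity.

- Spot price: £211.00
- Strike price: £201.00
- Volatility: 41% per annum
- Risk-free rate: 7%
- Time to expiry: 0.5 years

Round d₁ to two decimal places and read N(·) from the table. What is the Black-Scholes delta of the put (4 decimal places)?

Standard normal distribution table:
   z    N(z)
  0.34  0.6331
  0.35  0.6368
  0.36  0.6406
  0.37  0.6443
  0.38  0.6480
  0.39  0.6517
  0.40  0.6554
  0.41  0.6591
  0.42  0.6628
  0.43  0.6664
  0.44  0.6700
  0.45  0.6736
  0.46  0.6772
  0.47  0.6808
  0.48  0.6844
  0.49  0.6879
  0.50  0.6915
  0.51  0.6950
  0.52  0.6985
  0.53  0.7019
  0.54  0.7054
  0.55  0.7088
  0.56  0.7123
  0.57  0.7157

-0.3336

σ√T = 0.41 × 0.7071 = 0.2899
d₁ = [ln(211/201) + (0.07 + ½·0.41²)·0.5] / (σ√T) = (0.0486 + 0.0770) / 0.2899 = 0.4332 which rounds to 0.43
N(d₁) = N(0.43) = 0.6664
Δ_put = N(d₁) − 1 = 0.6664 − 1 = -0.3336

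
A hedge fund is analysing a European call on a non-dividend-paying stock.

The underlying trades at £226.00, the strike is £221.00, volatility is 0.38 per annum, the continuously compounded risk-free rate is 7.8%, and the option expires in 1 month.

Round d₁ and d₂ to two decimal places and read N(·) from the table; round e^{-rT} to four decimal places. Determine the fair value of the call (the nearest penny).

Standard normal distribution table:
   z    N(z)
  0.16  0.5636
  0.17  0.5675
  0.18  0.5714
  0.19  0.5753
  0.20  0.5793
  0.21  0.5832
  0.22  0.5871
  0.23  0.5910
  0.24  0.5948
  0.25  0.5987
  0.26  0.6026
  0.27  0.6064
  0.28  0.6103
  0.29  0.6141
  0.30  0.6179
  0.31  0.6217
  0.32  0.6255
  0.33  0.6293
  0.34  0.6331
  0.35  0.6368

σ√T = 0.38·√0.08333 = 0.1097
d₁ = [ln(226/221) + (0.078 + 0.38²/2)·0.08333] / 0.1097 = [0.0224 + 0.0125] / 0.1097 = 0.3180 → 0.32
d₂ = d₁ − σ√T = 0.3180 − 0.1097 = 0.2084 → 0.21
e^(−rT) = e^(−0.078·0.08333) = 0.9935
N(d₁) = N(0.32) = 0.6255;  N(d₂) = N(0.21) = 0.5832
C = 226·0.6255 − 221·0.9935·0.5832 = 141.3630 − 128.0494 = 13.3136

£13.31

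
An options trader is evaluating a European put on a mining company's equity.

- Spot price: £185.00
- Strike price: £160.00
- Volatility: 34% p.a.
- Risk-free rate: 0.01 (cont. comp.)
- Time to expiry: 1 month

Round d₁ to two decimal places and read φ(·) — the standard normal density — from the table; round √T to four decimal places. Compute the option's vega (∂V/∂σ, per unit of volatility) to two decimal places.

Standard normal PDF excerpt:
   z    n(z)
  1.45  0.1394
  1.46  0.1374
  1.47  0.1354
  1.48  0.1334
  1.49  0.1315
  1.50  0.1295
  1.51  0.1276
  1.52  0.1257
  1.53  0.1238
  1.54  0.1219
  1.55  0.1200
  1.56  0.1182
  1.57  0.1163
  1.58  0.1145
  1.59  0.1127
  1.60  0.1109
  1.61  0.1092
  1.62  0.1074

6.51

σ√T = 0.34·√0.08333 = 0.0981
ln(S/K) + (r + σ²/2)T = ln(185/160) + (0.01 + 0.34²/2)·0.08333 = 0.1452 + 0.0057 = 0.1508
d₁ = 0.1508 / 0.0981 = 1.5368 which rounds to 1.54
√T = √0.08333 = 0.2887
φ(d₁) = φ(1.54) = 0.1219
vega = S·φ(d₁)·√T = 185·0.1219·0.2887 = 6.5106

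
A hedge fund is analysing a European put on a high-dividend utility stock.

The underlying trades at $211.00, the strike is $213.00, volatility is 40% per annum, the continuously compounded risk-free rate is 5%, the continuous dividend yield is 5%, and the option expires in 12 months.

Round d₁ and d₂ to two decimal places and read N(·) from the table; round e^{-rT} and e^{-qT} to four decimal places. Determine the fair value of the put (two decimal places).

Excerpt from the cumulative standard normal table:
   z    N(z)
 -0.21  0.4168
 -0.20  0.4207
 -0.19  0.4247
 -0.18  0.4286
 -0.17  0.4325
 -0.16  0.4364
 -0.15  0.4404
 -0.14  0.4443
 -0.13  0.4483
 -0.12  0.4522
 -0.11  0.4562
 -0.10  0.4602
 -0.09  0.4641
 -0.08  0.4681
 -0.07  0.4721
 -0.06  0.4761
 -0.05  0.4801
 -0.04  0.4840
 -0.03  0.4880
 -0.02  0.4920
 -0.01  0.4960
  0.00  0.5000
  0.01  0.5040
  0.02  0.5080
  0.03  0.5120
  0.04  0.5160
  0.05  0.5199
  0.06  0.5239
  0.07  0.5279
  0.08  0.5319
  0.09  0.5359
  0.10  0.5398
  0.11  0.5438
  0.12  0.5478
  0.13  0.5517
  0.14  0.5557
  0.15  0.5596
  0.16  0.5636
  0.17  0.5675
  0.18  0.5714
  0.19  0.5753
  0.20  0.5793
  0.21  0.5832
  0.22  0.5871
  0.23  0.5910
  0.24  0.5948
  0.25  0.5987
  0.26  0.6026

$32.93

σ√T = 0.4 × 1.0000 = 0.4000
d₁ = [ln(211/213) + (0.05 − 0.05 + ½·0.4²)·1] / (σ√T) = (-0.0094 + 0.0800) / 0.4000 = 0.1764 ⇒ 0.18
d₂ = 0.1764 − 0.4000 = -0.2236 ⇒ -0.22
e^(−qT) = e^(−0.05·1) = 0.9512;  e^(−rT) = e^(−0.05·1) = 0.9512
N(−d₂) = N(0.22) = 0.5871;  N(−d₁) = N(-0.18) = 0.4286
P = 213·0.9512·0.5871 − 211·0.9512·0.4286 = 118.9497 − 86.0214 = 32.9284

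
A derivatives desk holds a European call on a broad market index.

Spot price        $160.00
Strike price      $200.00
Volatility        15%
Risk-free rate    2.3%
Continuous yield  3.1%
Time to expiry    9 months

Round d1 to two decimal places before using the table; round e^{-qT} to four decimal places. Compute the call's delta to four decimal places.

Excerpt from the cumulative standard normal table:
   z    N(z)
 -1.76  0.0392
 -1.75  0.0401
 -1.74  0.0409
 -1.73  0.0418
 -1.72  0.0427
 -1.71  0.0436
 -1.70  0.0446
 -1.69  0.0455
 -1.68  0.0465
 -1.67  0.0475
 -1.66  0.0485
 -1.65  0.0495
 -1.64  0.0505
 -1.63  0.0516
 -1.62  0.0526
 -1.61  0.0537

0.0436

σ√T = 0.15 × 0.8660 = 0.1299
d₁ = [ln(160/200) + (0.023 − 0.031 + ½·0.15²)·0.75] / (σ√T) = (-0.2231 + 0.0024) / 0.1299 = -1.6990 which rounds to -1.70
N(d₁) = N(-1.70) = 0.0446
Δ_call = exp(−qT)·N(d₁) = 0.9770·0.0446 = 0.0436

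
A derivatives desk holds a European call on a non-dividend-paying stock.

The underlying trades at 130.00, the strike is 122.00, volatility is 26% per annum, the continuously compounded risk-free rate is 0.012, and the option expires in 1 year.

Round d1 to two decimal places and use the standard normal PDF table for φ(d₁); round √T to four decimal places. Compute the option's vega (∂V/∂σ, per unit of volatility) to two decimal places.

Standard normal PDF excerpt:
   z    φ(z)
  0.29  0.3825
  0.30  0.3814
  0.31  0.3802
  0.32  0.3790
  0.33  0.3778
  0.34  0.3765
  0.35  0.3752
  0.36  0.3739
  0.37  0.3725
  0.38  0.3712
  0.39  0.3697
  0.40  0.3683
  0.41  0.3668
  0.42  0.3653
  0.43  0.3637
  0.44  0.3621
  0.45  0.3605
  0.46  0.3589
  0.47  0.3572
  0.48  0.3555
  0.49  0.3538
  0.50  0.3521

47.49

σ√T = 0.26·√1 = 0.2600
d₁ = [ln(130/122) + (0.012 + 0.26²/2)·1] / 0.2600 = [0.0635 + 0.0458] / 0.2600 = 0.4204 ⇒ 0.42
√T = √1 = 1.0000
φ(d₁) = φ(0.42) = 0.3653
vega = S·φ(d₁)·√T = 130·0.3653·1.0000 = 47.4890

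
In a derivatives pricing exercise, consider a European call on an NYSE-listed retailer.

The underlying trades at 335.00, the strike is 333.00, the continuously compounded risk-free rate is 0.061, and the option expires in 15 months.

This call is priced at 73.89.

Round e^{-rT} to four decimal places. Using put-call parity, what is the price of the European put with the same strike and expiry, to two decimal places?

47.45

e^(−rT) = e^(−0.061·1.25) = 0.9266
Put-call parity: C − P = S − K·e^(−rT) = 335 − 333·0.9266 = 335 − 308.5578 = 26.4422
P = C − (C − P) = 73.89 − (26.4422) = 47.4478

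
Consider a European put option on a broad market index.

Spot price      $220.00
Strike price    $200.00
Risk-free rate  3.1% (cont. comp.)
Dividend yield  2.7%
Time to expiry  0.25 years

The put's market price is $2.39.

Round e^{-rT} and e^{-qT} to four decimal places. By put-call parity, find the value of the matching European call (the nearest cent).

exp(−qT) = exp(−0.027·0.25) = 0.9933;  exp(−rT) = exp(−0.031·0.25) = 0.9923
Put-call parity: C − P = S·e^(−qT) − K·e^(−rT) = 220·0.9933 − 200·0.9923 = 218.5260 − 198.4600 = 20.0660
C = P + (C − P) = 2.39 + (20.0660) = 22.4560

$22.46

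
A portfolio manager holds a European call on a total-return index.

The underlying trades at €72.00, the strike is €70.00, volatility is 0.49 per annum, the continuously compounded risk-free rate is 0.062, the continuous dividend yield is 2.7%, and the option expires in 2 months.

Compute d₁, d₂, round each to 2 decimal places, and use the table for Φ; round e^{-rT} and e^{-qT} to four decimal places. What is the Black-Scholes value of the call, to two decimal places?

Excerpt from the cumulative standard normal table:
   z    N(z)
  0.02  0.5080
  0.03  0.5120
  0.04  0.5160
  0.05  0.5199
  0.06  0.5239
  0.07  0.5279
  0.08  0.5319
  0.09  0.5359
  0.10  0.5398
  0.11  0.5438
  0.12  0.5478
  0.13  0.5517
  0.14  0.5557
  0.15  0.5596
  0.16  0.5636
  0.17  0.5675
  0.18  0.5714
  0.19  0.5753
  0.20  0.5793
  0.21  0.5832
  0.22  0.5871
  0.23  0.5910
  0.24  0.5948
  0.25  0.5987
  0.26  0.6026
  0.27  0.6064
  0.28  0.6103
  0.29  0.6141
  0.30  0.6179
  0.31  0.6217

€6.89

σ√T = 0.49·√0.1667 = 0.2000
d₁ = [ln(72/70) + (0.062 − 0.027 + 0.49²/2)·0.1667] / 0.2000 = [0.0282 + 0.0258] / 0.2000 = 0.2700 → 0.27
d₂ = d₁ − σ√T = 0.2700 − 0.2000 = 0.0700 → 0.07
exp(−qT) = exp(−0.027·0.1667) = 0.9955;  exp(−rT) = exp(−0.062·0.1667) = 0.9897
C = 72·0.9955·N(0.27) − 70·0.9897·N(0.07) = 72·0.9955·0.6064 − 70·0.9897·0.5279 = 43.4643 − 36.5724 = 6.8919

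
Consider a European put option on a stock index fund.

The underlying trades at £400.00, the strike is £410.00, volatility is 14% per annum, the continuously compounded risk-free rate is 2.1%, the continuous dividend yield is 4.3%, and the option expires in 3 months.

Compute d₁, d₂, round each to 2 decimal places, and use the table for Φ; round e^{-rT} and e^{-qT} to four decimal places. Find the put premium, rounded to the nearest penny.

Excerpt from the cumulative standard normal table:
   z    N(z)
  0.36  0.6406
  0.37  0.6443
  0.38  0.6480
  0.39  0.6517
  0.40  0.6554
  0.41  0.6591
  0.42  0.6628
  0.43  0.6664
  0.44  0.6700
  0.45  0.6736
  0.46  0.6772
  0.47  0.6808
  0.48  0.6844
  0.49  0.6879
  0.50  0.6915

£18.32

T = 0.25;  σ√T = 0.0700
d₁ = [ln(400/410) + (0.021 − 0.043 + ½·0.14²)·0.25] / (σ√T) = (-0.0247 − 0.0030) / 0.0700 = -0.3963 which rounds to -0.40
d₂ = -0.3963 − 0.0700 = -0.4663 which rounds to -0.47
e^(−qT) = e^(−0.043·0.25) = 0.9893;  e^(−rT) = e^(−0.021·0.25) = 0.9948
N(−d₂) = N(0.47) = 0.6808;  N(−d₁) = N(0.40) = 0.6554
P = 410·0.9948·0.6808 − 400·0.9893·0.6554 = 277.6765 − 259.3549 = 18.3216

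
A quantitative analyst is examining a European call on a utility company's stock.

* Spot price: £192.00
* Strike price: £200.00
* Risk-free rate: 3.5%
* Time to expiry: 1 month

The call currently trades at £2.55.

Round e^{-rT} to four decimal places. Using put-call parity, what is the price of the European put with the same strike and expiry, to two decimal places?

e^(−rT) = e^(−0.035·0.08333) = 0.9971
Put-call parity: C − P = S − K·e^(−rT) = 192 − 200·0.9971 = 192 − 199.4200 = -7.4200
P = C − (C − P) = 2.55 − (-7.4200) = 9.9700

£9.97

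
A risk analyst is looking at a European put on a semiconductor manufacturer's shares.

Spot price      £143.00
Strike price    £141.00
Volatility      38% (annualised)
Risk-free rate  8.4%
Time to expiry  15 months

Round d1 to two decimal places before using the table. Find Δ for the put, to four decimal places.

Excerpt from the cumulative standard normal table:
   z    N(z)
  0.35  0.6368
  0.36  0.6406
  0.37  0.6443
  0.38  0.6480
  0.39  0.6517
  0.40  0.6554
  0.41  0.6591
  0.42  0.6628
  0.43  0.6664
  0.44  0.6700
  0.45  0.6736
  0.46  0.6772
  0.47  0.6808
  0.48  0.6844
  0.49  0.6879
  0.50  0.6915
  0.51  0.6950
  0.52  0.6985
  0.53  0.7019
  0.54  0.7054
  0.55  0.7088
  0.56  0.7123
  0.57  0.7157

σ√T = 0.38 × 1.1180 = 0.4249
d₁ = [ln(143/141) + (0.084 + ½·0.38²)·1.25] / (σ√T) = (0.0141 + 0.1953) / 0.4249 = 0.4927 which rounds to 0.49
N(d₁) = N(0.49) = 0.6879
Δ_put = N(d₁) − 1 = 0.6879 − 1 = -0.3121

-0.3121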